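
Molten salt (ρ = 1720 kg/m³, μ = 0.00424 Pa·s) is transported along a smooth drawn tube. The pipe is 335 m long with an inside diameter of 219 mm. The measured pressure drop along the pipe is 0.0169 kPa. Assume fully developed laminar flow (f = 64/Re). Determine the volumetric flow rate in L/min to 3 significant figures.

Q ≈ 40.3 L/min

For laminar flow, f = 64/Re with Re = ρVD/μ, so Darcy-Weisbach reduces to ΔP = 32μLV/D². Solving for V: V = ΔP·D²/(32μL) = 16.9·(0.219)²/(32·0.00424·335) = 0.01783 m/s.
Check: Re = ρVD/μ = 1720·0.01783·0.219/0.00424 = 1584 < 2300, so the laminar assumption holds.
Q = V·A = 0.01783·(π/4·0.219²) = 0.0006717 m³/s = 40.3 L/min.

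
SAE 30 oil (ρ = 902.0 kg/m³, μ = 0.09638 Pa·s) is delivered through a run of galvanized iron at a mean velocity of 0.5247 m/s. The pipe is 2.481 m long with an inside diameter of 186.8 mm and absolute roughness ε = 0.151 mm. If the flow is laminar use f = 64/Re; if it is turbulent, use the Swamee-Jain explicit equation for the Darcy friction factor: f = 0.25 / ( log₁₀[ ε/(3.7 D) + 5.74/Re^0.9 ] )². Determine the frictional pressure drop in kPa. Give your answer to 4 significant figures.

Reynolds number Re = ρVD/μ = 902 · 0.5247 · 0.1868 / 0.0964 = 917.3.
Re < 2300 → laminar flow, so f = 64/Re = 64/917.3 = 0.06977 (the turbulent correlation is not needed).
Darcy-Weisbach: ΔP = f(L/D)(ρV²/2) = 0.06977·(2.481/0.1868)·(902·0.5247²/2) = 0.06977·13.28·124.2 = 115.1 Pa.
ΔP = 115.1 Pa = 0.1151 kPa.

ΔP ≈ 0.1151 kPa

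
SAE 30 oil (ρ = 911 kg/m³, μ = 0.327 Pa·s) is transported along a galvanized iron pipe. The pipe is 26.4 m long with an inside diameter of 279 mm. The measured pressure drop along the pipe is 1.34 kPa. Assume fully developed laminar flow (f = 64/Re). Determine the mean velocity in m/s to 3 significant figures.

V ≈ 0.378 m/s

For laminar flow, f = 64/Re with Re = ρVD/μ, so Darcy-Weisbach reduces to ΔP = 32μLV/D². Solving for V: V = ΔP·D²/(32μL) = 1340·(0.279)²/(32·0.327·26.4) = 0.3776 m/s.
Check: Re = ρVD/μ = 911·0.3776·0.279/0.327 = 293.5 < 2300, so the laminar assumption holds.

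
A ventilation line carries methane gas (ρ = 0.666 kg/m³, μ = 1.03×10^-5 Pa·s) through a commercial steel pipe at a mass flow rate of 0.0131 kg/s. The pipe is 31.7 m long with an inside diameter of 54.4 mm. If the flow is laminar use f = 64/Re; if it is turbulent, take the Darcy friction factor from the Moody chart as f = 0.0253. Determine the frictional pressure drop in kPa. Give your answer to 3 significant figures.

A = πD²/4 = π(0.0544)²/4 = 0.002324 m²; mean velocity V = ṁ/(ρA) = 0.0131/(0.666 · 0.002324) = 8.463 m/s.
Reynolds number Re = ρVD/μ = 0.666 · 8.463 · 0.0544 / 1.03e-05 = 2.977e+04.
Re > 4000 → turbulent; use the Moody-chart value f = 0.0253.
Darcy-Weisbach: ΔP = f(L/D)(ρV²/2) = 0.0253·(31.7/0.0544)·(0.666·8.463²/2) = 0.0253·582.7·23.85 = 351.6 Pa.
ΔP = 351.6 Pa = 0.352 kPa.

ΔP ≈ 0.352 kPa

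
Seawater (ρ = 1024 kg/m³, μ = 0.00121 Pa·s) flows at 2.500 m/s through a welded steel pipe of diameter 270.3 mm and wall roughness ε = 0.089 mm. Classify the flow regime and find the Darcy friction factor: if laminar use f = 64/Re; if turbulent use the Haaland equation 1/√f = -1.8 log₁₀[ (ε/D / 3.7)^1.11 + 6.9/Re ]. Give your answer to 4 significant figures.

Re = ρVD/μ = 1024·2.5·0.2703/0.00121 = 5.719e+05.
Re > 4000 → turbulent. ε/D = 8.9e-05/0.2703 = 0.000329; Haaland: 1/√f = -1.8 log₁₀[3.19e-05 + 1.21e-05] = 7.842, so f = 0.01626.

f ≈ 0.01626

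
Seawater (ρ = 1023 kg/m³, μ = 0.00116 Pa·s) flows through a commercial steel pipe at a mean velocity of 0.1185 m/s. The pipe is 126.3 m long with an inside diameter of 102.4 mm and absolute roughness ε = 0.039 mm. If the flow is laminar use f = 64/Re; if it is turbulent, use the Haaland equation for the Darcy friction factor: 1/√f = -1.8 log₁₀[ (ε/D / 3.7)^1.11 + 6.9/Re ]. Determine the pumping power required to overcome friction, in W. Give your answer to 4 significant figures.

Reynolds number Re = ρVD/μ = 1023 · 0.1185 · 0.1024 / 0.00116 = 1.07e+04.
Re > 4000 → turbulent. Relative roughness ε/D = 3.9e-05/0.1024 = 0.000381. Haaland: 1/√f = -1.8 log₁₀[(0.000381/3.7)^1.11 + 6.9/1.07e+04] = -1.8 log₁₀[3.75e-05 + 0.000645] = 5.699, so f = 0.03079.
Darcy-Weisbach: ΔP = f(L/D)(ρV²/2) = 0.03079·(126.3/0.1024)·(1023·0.1185²/2) = 0.03079·1233·7.183 = 272.8 Pa.
Q = V·A = 0.1185·0.008235 = 0.0009759 m³/s.
Pumping power P = QΔP = 0.0009759·272.8 = 0.26620 W = 0.2662 W.

P ≈ 0.2662 W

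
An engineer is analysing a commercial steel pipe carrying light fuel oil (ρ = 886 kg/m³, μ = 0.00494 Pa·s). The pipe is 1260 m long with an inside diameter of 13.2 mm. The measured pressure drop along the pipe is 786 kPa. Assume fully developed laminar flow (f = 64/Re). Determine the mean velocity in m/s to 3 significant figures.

V ≈ 0.688 m/s

For laminar flow, f = 64/Re with Re = ρVD/μ, so Darcy-Weisbach reduces to ΔP = 32μLV/D². Solving for V: V = ΔP·D²/(32μL) = 7.86e+05·(0.0132)²/(32·0.00494·1260) = 0.6876 m/s.
Check: Re = ρVD/μ = 886·0.6876·0.0132/0.00494 = 1628 < 2300, so the laminar assumption holds.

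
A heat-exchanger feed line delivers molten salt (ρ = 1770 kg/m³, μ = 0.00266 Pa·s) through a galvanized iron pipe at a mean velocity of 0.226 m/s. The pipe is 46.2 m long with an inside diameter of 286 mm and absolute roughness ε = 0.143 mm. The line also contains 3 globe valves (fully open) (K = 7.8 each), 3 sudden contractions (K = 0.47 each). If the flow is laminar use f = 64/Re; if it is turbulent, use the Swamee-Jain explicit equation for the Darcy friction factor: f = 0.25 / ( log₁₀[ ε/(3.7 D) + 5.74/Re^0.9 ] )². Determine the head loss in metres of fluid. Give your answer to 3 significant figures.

Reynolds number Re = ρVD/μ = 1770 · 0.226 · 0.286 / 0.00266 = 4.301e+04.
Re > 4000 → turbulent. Relative roughness ε/D = 0.000143/0.286 = 0.0005. Swamee-Jain: f = 0.25/(log₁₀[0.0005/3.7 + 5.74/4.301e+04^0.9])² = 0.25/(log₁₀[0.000135 + 0.000388])² = 0.25/(-3.281)² = 0.02322.
Total minor-loss coefficient ΣK = 3·7.8 + 3·0.47 = 24.8.
ΔP = [f·L/D + ΣK]·(ρV²/2) = [0.02322·46.2/0.286 + 24.8]·(1770·0.226²/2) = [3.75 + 24.8]·45.2 = 1291 Pa.
Head loss h_f = ΔP/(ρg) = 1291/(1770·9.81) = 0.0744 m.

h_f ≈ 0.0744 m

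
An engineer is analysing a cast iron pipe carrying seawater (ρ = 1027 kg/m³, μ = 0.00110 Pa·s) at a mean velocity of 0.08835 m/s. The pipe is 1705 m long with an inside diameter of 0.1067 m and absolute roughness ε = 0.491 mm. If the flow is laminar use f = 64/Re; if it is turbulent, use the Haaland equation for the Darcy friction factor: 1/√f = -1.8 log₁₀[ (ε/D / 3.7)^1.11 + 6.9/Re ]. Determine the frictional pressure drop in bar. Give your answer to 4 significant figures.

ΔP ≈ 0.02416 bar

Reynolds number Re = ρVD/μ = 1027 · 0.08835 · 0.1067 / 0.0011 = 8801.
Re > 4000 → turbulent. Relative roughness ε/D = 0.000491/0.1067 = 0.0046. Haaland: 1/√f = -1.8 log₁₀[(0.0046/3.7)^1.11 + 6.9/8801] = -1.8 log₁₀[0.000596 + 0.000784] = 5.148, so f = 0.03773.
Darcy-Weisbach: ΔP = f(L/D)(ρV²/2) = 0.03773·(1705/0.1067)·(1027·0.08835²/2) = 0.03773·1.598e+04·4.008 = 2416 Pa.
ΔP = 2416 Pa = 0.02416 bar.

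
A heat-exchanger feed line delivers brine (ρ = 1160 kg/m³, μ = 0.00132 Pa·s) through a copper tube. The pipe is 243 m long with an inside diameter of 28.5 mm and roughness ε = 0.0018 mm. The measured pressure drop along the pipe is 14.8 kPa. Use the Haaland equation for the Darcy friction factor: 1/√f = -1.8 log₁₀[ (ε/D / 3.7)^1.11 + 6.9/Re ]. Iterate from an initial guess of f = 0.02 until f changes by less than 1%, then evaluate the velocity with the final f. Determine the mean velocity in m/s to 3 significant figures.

Rearranging Darcy-Weisbach: V = √(2·ΔP·D/(f·L·ρ)). With ε/D = 1.8e-06/0.0285 = 6.32e-05, iterate starting from f = 0.02:
  f = 0.02 → V = √(2·1.48e+04·0.0285/(0.02·243·1160)) = 0.3868 m/s; Re = ρVD/μ = 9688; f → 0.03122
  f = 0.03122 → V = 0.3096 m/s; Re = 7755; f → 0.03322
  f = 0.03322 → V = 0.3002 m/s; Re = 7518; f → 0.03351
Converged (Δf/f < 1%). With the final f = 0.03351: V = √(2·1.48e+04·0.0285/(0.03351·243·1160)) = 0.2988 m/s.

V ≈ 0.299 m/s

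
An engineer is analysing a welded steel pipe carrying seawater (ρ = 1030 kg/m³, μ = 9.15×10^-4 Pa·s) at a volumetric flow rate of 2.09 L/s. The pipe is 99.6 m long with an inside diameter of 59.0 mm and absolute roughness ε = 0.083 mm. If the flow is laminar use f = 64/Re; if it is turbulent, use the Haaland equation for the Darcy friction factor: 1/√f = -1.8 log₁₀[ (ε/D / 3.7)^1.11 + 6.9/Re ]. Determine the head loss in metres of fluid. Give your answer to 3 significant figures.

h_f ≈ 1.25 m

Q = 2.09 L/s = 2.09/1000 = 0.00209 m³/s.
Cross-sectional area A = πD²/4 = π(0.059)²/4 = 0.002734 m²; mean velocity V = Q/A = 0.00209/0.002734 = 0.7645 m/s.
Reynolds number Re = ρVD/μ = 1030 · 0.7645 · 0.059 / 0.000915 = 5.077e+04.
Re > 4000 → turbulent. Relative roughness ε/D = 8.3e-05/0.059 = 0.00141. Haaland: 1/√f = -1.8 log₁₀[(0.00141/3.7)^1.11 + 6.9/5.077e+04] = -1.8 log₁₀[0.00016 + 0.000136] = 6.352, so f = 0.02478.
Darcy-Weisbach: ΔP = f(L/D)(ρV²/2) = 0.02478·(99.6/0.059)·(1030·0.7645²/2) = 0.02478·1688·301 = 1.259e+04 Pa.
Head loss h_f = ΔP/(ρg) = 1.259e+04/(1030·9.81) = 1.25 m.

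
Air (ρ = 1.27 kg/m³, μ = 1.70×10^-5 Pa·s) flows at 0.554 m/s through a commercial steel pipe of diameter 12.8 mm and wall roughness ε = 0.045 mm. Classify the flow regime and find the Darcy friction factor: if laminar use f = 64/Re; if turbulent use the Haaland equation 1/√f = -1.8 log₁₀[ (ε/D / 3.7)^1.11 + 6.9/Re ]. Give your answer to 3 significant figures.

f ≈ 0.121

Re = ρVD/μ = 1.27·0.554·0.0128/1.7e-05 = 529.8.
Re < 2300 → laminar, so f = 64/Re = 0.1208 (roughness is irrelevant in laminar flow).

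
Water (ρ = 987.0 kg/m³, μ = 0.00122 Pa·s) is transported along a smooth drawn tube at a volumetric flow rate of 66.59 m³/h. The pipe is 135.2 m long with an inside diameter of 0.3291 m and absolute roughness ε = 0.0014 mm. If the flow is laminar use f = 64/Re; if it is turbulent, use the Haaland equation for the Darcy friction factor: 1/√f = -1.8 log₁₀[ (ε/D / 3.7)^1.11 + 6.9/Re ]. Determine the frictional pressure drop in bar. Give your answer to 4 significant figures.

Q = 66.59 m³/h = 66.59/3600 = 0.0185 m³/s.
Cross-sectional area A = πD²/4 = π(0.3291)²/4 = 0.08506 m²; mean velocity V = Q/A = 0.0185/0.08506 = 0.2175 m/s.
Reynolds number Re = ρVD/μ = 987 · 0.2175 · 0.3291 / 0.00122 = 5.79e+04.
Re > 4000 → turbulent. Relative roughness ε/D = 1.4e-06/0.3291 = 4.25e-06. Haaland: 1/√f = -1.8 log₁₀[(4.25e-06/3.7)^1.11 + 6.9/5.79e+04] = -1.8 log₁₀[2.55e-07 + 0.000119] = 7.061, so f = 0.02006.
Darcy-Weisbach: ΔP = f(L/D)(ρV²/2) = 0.02006·(135.2/0.3291)·(987·0.2175²/2) = 0.02006·410.8·23.34 = 192.3 Pa.
ΔP = 192.3 Pa = 0.001923 bar.

ΔP ≈ 0.001923 bar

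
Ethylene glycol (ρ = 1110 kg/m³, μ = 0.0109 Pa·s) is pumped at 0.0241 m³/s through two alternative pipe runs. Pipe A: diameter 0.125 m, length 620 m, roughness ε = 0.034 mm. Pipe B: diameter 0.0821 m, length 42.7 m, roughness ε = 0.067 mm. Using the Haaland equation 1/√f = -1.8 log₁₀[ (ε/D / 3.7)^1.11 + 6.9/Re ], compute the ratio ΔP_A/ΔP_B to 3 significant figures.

Pipe A: V = Q/A = 0.0241/0.01227 = 1.964 m/s; Re = 2.5e+04; ε/D = 0.000272; Haaland → f = 0.02491; ΔP_A = f(L/D)(ρV²/2) = 2.644e+05 Pa.
Pipe B: V = Q/A = 0.0241/0.005294 = 4.552 m/s; Re = 3.806e+04; ε/D = 0.000816; Haaland → f = 0.02421; ΔP_B = f(L/D)(ρV²/2) = 1.448e+05 Pa.
ΔP_A/ΔP_B = 2.644e+05/1.448e+05 = 1.83.

ΔP_A/ΔP_B ≈ 1.83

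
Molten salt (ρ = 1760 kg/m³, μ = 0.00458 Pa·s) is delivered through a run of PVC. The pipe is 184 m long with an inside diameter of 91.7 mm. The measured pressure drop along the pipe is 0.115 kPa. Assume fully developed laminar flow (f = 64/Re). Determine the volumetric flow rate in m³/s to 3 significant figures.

Q ≈ 2.37×10^-4 m³/s

For laminar flow, f = 64/Re with Re = ρVD/μ, so Darcy-Weisbach reduces to ΔP = 32μLV/D². Solving for V: V = ΔP·D²/(32μL) = 115·(0.0917)²/(32·0.00458·184) = 0.03586 m/s.
Check: Re = ρVD/μ = 1760·0.03586·0.0917/0.00458 = 1264 < 2300, so the laminar assumption holds.
Q = V·A = 0.03586·(π/4·0.0917²) = 0.0002368 m³/s = 2.37×10^-4 m³/s.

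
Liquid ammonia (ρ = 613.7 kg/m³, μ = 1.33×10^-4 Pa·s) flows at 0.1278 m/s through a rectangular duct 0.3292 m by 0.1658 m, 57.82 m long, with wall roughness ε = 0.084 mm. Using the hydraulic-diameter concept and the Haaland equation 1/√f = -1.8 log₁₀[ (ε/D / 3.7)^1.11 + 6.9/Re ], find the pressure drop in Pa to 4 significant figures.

ΔP ≈ 24.81 Pa

Hydraulic diameter D_h = 4A/P = 4·(0.3292·0.1658)/(2·(0.3292+0.1658)) = 0.2183/0.99 = 0.2205 m.
Re = ρVD_h/μ = 613.7·0.1278·0.2205/0.000133 = 1.3e+05.
ε/D_h = 8.4e-05/0.2205 = 0.000381; Haaland gives 1/√f = -1.8 log₁₀[3.75e-05+5.31e-05] = 7.278, so f = 0.01888.
ΔP = f(L/D_h)(ρV²/2) = 0.01888·57.82/0.2205·5.012 = 24.81 Pa.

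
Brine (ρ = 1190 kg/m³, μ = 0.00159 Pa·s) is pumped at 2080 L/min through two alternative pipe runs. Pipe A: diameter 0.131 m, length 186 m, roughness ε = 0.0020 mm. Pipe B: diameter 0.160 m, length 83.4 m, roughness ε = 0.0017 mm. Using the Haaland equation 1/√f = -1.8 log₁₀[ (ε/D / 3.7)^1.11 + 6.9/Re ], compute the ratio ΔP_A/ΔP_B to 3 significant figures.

Pipe A: V = Q/A = 0.03467/0.01348 = 2.572 m/s; Re = 2.522e+05; ε/D = 1.53e-05; Haaland → f = 0.01493; ΔP_A = f(L/D)(ρV²/2) = 8.345e+04 Pa.
Pipe B: V = Q/A = 0.03467/0.02011 = 1.724 m/s; Re = 2.065e+05; ε/D = 1.06e-05; Haaland → f = 0.01547; ΔP_B = f(L/D)(ρV²/2) = 1.426e+04 Pa.
ΔP_A/ΔP_B = 8.345e+04/1.426e+04 = 5.85.

ΔP_A/ΔP_B ≈ 5.85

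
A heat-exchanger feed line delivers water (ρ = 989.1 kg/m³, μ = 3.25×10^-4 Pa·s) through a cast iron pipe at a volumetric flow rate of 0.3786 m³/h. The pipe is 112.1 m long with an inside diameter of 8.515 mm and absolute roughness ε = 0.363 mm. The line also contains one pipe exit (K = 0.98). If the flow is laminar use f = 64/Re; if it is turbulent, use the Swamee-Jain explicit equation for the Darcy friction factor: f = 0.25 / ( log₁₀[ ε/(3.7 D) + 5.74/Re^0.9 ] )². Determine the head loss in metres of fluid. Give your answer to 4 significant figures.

Q = 0.3786 m³/h = 0.3786/3600 = 0.0001052 m³/s.
Cross-sectional area A = πD²/4 = π(0.008515)²/4 = 5.695e-05 m²; mean velocity V = Q/A = 0.0001052/5.695e-05 = 1.847 m/s.
Reynolds number Re = ρVD/μ = 989.1 · 1.847 · 0.008515 / 0.000325 = 4.786e+04.
Re > 4000 → turbulent. Relative roughness ε/D = 0.000363/0.008515 = 0.0426. Swamee-Jain: f = 0.25/(log₁₀[0.0426/3.7 + 5.74/4.786e+04^0.9])² = 0.25/(log₁₀[0.0115 + 0.000352])² = 0.25/(-1.925)² = 0.06744.
Total minor-loss coefficient ΣK = 1·0.98 = 0.98.
ΔP = [f·L/D + ΣK]·(ρV²/2) = [0.06744·112.1/0.008515 + 0.98]·(989.1·1.847²/2) = [887.8 + 0.98]·1687 = 1.499e+06 Pa.
Head loss h_f = ΔP/(ρg) = 1.499e+06/(989.1·9.81) = 154.5 m.

h_f ≈ 154.5 m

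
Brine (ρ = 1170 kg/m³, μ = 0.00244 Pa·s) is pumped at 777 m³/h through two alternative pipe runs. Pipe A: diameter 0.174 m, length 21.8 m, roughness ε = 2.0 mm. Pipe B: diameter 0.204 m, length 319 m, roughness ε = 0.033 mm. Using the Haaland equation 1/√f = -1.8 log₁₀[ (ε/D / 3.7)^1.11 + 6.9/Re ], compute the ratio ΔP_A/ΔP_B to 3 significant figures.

Pipe A: V = Q/A = 0.2158/0.02378 = 9.077 m/s; Re = 7.573e+05; ε/D = 0.0115; Haaland → f = 0.0399; ΔP_A = f(L/D)(ρV²/2) = 2.409e+05 Pa.
Pipe B: V = Q/A = 0.2158/0.03269 = 6.603 m/s; Re = 6.459e+05; ε/D = 0.000162; Haaland → f = 0.01459; ΔP_B = f(L/D)(ρV²/2) = 5.821e+05 Pa.
ΔP_A/ΔP_B = 2.409e+05/5.821e+05 = 0.414.

ΔP_A/ΔP_B ≈ 0.414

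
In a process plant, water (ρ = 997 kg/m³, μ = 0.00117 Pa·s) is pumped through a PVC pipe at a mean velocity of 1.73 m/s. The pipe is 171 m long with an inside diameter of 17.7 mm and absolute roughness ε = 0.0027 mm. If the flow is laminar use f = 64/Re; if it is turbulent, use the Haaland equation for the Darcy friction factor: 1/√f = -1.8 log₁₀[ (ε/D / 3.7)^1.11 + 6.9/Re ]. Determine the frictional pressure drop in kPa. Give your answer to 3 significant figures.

ΔP ≈ 352 kPa

Reynolds number Re = ρVD/μ = 997 · 1.73 · 0.0177 / 0.00117 = 2.609e+04.
Re > 4000 → turbulent. Relative roughness ε/D = 2.7e-06/0.0177 = 0.000153. Haaland: 1/√f = -1.8 log₁₀[(0.000153/3.7)^1.11 + 6.9/2.609e+04] = -1.8 log₁₀[1.36e-05 + 0.000264] = 6.401, so f = 0.02441.
Darcy-Weisbach: ΔP = f(L/D)(ρV²/2) = 0.02441·(171/0.0177)·(997·1.73²/2) = 0.02441·9661·1492 = 3.518e+05 Pa.
ΔP = 3.518e+05 Pa = 352 kPa.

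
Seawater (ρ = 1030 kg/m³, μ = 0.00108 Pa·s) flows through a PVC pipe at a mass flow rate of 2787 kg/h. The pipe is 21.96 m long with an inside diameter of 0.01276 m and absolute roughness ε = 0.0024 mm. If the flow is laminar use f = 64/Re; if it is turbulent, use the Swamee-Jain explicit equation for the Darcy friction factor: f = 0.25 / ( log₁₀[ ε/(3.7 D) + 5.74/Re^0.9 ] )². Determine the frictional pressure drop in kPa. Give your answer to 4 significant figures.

ΔP ≈ 614.9 kPa

ṁ = 2787 kg/h = 2787/3600 = 0.7742 kg/s.
A = πD²/4 = π(0.01276)²/4 = 0.0001279 m²; mean velocity V = ṁ/(ρA) = 0.7742/(1030 · 0.0001279) = 5.878 m/s.
Reynolds number Re = ρVD/μ = 1030 · 5.878 · 0.01276 / 0.00108 = 7.153e+04.
Re > 4000 → turbulent. Relative roughness ε/D = 2.4e-06/0.01276 = 0.000188. Swamee-Jain: f = 0.25/(log₁₀[0.000188/3.7 + 5.74/7.153e+04^0.9])² = 0.25/(log₁₀[5.08e-05 + 0.000245])² = 0.25/(-3.528)² = 0.02008.
Darcy-Weisbach: ΔP = f(L/D)(ρV²/2) = 0.02008·(21.96/0.01276)·(1030·5.878²/2) = 0.02008·1721·1.779e+04 = 6.149e+05 Pa.
ΔP = 6.149e+05 Pa = 614.9 kPa.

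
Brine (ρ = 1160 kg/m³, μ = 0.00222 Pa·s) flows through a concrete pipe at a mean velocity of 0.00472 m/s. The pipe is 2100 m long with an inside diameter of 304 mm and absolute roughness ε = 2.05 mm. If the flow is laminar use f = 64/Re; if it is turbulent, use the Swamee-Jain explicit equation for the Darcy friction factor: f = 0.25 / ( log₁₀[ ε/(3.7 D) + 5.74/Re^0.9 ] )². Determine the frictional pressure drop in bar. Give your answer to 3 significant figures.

Reynolds number Re = ρVD/μ = 1160 · 0.00472 · 0.304 / 0.00222 = 749.8.
Re < 2300 → laminar flow, so f = 64/Re = 64/749.8 = 0.08536 (the turbulent correlation is not needed).
Darcy-Weisbach: ΔP = f(L/D)(ρV²/2) = 0.08536·(2100/0.304)·(1160·0.00472²/2) = 0.08536·6908·0.01292 = 7.619 Pa.
ΔP = 7.619 Pa = 7.62×10^-5 bar.

ΔP ≈ 7.62×10^-5 bar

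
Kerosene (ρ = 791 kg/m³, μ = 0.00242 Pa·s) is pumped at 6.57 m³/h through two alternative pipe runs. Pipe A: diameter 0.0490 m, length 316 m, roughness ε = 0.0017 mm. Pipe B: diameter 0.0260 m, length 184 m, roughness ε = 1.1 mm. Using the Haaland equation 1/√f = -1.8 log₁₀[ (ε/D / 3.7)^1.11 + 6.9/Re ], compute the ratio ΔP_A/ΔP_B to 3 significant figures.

ΔP_A/ΔP_B ≈ 0.0295

Pipe A: V = Q/A = 0.001825/0.001886 = 0.9678 m/s; Re = 1.55e+04; ε/D = 3.47e-05; Haaland → f = 0.02752; ΔP_A = f(L/D)(ρV²/2) = 6.574e+04 Pa.
Pipe B: V = Q/A = 0.001825/0.0005309 = 3.437 m/s; Re = 2.921e+04; ε/D = 0.0423; Haaland → f = 0.06734; ΔP_B = f(L/D)(ρV²/2) = 2.227e+06 Pa.
ΔP_A/ΔP_B = 6.574e+04/2.227e+06 = 0.0295.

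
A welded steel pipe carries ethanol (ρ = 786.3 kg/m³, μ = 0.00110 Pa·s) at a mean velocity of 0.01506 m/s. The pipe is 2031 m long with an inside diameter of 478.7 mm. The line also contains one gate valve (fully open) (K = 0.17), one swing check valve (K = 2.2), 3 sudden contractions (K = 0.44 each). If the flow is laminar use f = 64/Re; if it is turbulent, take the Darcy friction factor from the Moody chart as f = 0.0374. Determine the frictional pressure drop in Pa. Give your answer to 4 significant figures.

ΔP ≈ 14.48 Pa

Reynolds number Re = ρVD/μ = 786.3 · 0.01506 · 0.4787 / 0.0011 = 5153.
Re > 4000 → turbulent; use the Moody-chart value f = 0.0374.
Total minor-loss coefficient ΣK = 1·0.17 + 1·2.2 + 3·0.44 = 3.69.
ΔP = [f·L/D + ΣK]·(ρV²/2) = [0.0374·2031/0.4787 + 3.69]·(786.3·0.01506²/2) = [158.7 + 3.69]·0.08917 = 14.48 Pa.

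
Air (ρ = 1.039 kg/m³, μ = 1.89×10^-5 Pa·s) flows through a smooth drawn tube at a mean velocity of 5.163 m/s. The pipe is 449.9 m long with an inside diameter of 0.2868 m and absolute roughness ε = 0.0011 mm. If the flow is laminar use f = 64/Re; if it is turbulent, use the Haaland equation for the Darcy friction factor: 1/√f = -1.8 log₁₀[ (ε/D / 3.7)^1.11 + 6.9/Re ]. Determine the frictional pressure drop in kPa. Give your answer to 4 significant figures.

ΔP ≈ 0.4046 kPa

Reynolds number Re = ρVD/μ = 1.039 · 5.163 · 0.2868 / 1.89e-05 = 8.14e+04.
Re > 4000 → turbulent. Relative roughness ε/D = 1.1e-06/0.2868 = 3.84e-06. Haaland: 1/√f = -1.8 log₁₀[(3.84e-06/3.7)^1.11 + 6.9/8.14e+04] = -1.8 log₁₀[2.28e-07 + 8.48e-05] = 7.327, so f = 0.01863.
Darcy-Weisbach: ΔP = f(L/D)(ρV²/2) = 0.01863·(449.9/0.2868)·(1.039·5.163²/2) = 0.01863·1569·13.85 = 404.6 Pa.
ΔP = 404.6 Pa = 0.4046 kPa.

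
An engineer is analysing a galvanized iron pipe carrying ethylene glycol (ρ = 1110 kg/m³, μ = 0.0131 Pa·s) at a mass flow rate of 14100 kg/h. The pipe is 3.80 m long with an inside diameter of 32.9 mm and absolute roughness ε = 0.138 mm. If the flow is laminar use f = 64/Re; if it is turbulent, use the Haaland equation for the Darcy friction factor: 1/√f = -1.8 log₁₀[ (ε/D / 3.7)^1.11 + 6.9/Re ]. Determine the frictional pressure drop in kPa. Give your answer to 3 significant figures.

ṁ = 14100 kg/h = 14100/3600 = 3.917 kg/s.
A = πD²/4 = π(0.0329)²/4 = 0.0008501 m²; mean velocity V = ṁ/(ρA) = 3.917/(1110 · 0.0008501) = 4.151 m/s.
Reynolds number Re = ρVD/μ = 1110 · 4.151 · 0.0329 / 0.0131 = 1.157e+04.
Re > 4000 → turbulent. Relative roughness ε/D = 0.000138/0.0329 = 0.00419. Haaland: 1/√f = -1.8 log₁₀[(0.00419/3.7)^1.11 + 6.9/1.157e+04] = -1.8 log₁₀[0.000538 + 0.000596] = 5.302, so f = 0.03558.
Darcy-Weisbach: ΔP = f(L/D)(ρV²/2) = 0.03558·(3.8/0.0329)·(1110·4.151²/2) = 0.03558·115.5·9561 = 3.929e+04 Pa.
ΔP = 3.929e+04 Pa = 39.3 kPa.

ΔP ≈ 39.3 kPa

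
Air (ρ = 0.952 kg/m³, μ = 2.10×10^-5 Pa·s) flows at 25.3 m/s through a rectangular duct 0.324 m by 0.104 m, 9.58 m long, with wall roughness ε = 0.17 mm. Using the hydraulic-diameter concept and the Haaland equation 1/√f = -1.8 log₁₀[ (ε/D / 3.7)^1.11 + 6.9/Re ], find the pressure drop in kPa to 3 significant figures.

ΔP ≈ 0.396 kPa

Hydraulic diameter D_h = 4A/P = 4·(0.324·0.104)/(2·(0.324+0.104)) = 0.1348/0.856 = 0.1575 m.
Re = ρVD_h/μ = 0.952·25.3·0.1575/2.1e-05 = 1.806e+05.
ε/D_h = 0.00017/0.1575 = 0.00108; Haaland gives 1/√f = -1.8 log₁₀[0.000119+3.82e-05] = 6.845, so f = 0.02134.
ΔP = f(L/D_h)(ρV²/2) = 0.02134·9.58/0.1575·304.7 = 395.6 Pa.
ΔP = 0.396 kPa.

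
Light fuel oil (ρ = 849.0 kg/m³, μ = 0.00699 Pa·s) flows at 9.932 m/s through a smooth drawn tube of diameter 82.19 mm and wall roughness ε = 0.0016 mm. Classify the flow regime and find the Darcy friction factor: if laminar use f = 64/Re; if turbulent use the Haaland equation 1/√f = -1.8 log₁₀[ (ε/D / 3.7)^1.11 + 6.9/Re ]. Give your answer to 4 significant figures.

Re = ρVD/μ = 849·9.932·0.08219/0.00699 = 9.915e+04.
Re > 4000 → turbulent. ε/D = 1.6e-06/0.08219 = 1.95e-05; Haaland: 1/√f = -1.8 log₁₀[1.38e-06 + 6.96e-05] = 7.468, so f = 0.01793.

f ≈ 0.01793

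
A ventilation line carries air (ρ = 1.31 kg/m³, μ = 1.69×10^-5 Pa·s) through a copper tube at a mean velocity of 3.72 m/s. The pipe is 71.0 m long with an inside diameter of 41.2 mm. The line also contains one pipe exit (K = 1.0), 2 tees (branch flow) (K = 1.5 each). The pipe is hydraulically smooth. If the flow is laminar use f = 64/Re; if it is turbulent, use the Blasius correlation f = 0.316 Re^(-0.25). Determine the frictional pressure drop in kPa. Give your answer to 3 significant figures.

ΔP ≈ 0.509 kPa

Reynolds number Re = ρVD/μ = 1.31 · 3.72 · 0.0412 / 1.69e-05 = 1.188e+04.
Re > 4000 → turbulent. Smooth-pipe (Blasius): f = 0.316 Re^(-0.25) = 0.316/(1.188e+04)^0.25 = 0.03027.
Total minor-loss coefficient ΣK = 1·1 + 2·1.5 = 4.
ΔP = [f·L/D + ΣK]·(ρV²/2) = [0.03027·71/0.0412 + 4]·(1.31·3.72²/2) = [52.16 + 4]·9.064 = 509 Pa.
ΔP = 509 Pa = 0.509 kPa.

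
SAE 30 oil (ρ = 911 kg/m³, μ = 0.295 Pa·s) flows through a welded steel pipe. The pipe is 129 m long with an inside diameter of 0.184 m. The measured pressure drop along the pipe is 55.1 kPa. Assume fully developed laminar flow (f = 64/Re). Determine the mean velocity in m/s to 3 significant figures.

V ≈ 1.53 m/s

For laminar flow, f = 64/Re with Re = ρVD/μ, so Darcy-Weisbach reduces to ΔP = 32μLV/D². Solving for V: V = ΔP·D²/(32μL) = 5.51e+04·(0.184)²/(32·0.295·129) = 1.532 m/s.
Check: Re = ρVD/μ = 911·1.532·0.184/0.295 = 870.4 < 2300, so the laminar assumption holds.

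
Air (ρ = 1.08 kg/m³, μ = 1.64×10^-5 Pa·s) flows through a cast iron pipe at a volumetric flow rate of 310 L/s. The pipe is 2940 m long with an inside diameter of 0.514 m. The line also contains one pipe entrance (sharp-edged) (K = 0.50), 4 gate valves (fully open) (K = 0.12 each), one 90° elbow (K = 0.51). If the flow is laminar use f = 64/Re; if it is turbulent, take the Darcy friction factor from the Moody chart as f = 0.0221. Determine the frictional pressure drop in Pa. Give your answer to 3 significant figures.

ΔP ≈ 154 Pa

Q = 310 L/s = 310/1000 = 0.31 m³/s.
Cross-sectional area A = πD²/4 = π(0.514)²/4 = 0.2075 m²; mean velocity V = Q/A = 0.31/0.2075 = 1.494 m/s.
Reynolds number Re = ρVD/μ = 1.08 · 1.494 · 0.514 / 1.64e-05 = 5.057e+04.
Re > 4000 → turbulent; use the Moody-chart value f = 0.0221.
Total minor-loss coefficient ΣK = 1·0.5 + 4·0.12 + 1·0.51 = 1.49.
ΔP = [f·L/D + ΣK]·(ρV²/2) = [0.0221·2940/0.514 + 1.49]·(1.08·1.494²/2) = [126.4 + 1.49]·1.205 = 154.2 Pa.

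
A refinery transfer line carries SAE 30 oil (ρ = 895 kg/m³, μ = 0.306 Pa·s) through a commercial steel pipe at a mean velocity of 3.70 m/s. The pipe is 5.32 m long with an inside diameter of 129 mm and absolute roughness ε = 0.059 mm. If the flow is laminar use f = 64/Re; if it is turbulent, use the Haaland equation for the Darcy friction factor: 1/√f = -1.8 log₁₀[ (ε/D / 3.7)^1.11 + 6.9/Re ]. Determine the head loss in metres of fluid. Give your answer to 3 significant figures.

h_f ≈ 1.32 m

Reynolds number Re = ρVD/μ = 895 · 3.7 · 0.129 / 0.306 = 1396.
Re < 2300 → laminar flow, so f = 64/Re = 64/1396 = 0.04584 (the turbulent correlation is not needed).
Darcy-Weisbach: ΔP = f(L/D)(ρV²/2) = 0.04584·(5.32/0.129)·(895·3.7²/2) = 0.04584·41.24·6126 = 1.158e+04 Pa.
Head loss h_f = ΔP/(ρg) = 1.158e+04/(895·9.81) = 1.32 m.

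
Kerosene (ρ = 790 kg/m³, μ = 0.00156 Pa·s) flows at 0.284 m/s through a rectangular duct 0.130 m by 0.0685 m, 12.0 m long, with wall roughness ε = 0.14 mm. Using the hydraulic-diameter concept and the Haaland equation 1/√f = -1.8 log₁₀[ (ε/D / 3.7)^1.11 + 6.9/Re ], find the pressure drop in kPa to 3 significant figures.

Hydraulic diameter D_h = 4A/P = 4·(0.13·0.0685)/(2·(0.13+0.0685)) = 0.03562/0.397 = 0.08972 m.
Re = ρVD_h/μ = 790·0.284·0.08972/0.00156 = 1.29e+04.
ε/D_h = 0.00014/0.08972 = 0.00156; Haaland gives 1/√f = -1.8 log₁₀[0.000179+0.000535] = 5.663, so f = 0.03118.
ΔP = f(L/D_h)(ρV²/2) = 0.03118·12/0.08972·31.86 = 132.9 Pa.
ΔP = 0.133 kPa.

ΔP ≈ 0.133 kPa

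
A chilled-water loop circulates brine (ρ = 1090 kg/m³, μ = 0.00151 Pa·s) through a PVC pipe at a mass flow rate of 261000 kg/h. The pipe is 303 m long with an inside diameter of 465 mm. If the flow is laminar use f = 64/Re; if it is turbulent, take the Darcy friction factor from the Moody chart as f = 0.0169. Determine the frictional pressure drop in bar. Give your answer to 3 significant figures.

ṁ = 261000 kg/h = 261000/3600 = 72.5 kg/s.
A = πD²/4 = π(0.465)²/4 = 0.1698 m²; mean velocity V = ṁ/(ρA) = 72.5/(1090 · 0.1698) = 0.3917 m/s.
Reynolds number Re = ρVD/μ = 1090 · 0.3917 · 0.465 / 0.00151 = 1.315e+05.
Re > 4000 → turbulent; use the Moody-chart value f = 0.0169.
Darcy-Weisbach: ΔP = f(L/D)(ρV²/2) = 0.0169·(303/0.465)·(1090·0.3917²/2) = 0.0169·651.6·83.6 = 920.7 Pa.
ΔP = 920.7 Pa = 0.00921 bar.

ΔP ≈ 0.00921 bar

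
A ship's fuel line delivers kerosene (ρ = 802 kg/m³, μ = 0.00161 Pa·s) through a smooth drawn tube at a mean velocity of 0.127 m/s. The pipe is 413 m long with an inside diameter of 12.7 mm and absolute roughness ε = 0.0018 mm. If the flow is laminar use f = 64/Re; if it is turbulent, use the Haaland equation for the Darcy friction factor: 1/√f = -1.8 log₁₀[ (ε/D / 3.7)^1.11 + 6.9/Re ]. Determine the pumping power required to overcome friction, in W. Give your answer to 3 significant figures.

Reynolds number Re = ρVD/μ = 802 · 0.127 · 0.0127 / 0.00161 = 803.4.
Re < 2300 → laminar flow, so f = 64/Re = 64/803.4 = 0.07966 (the turbulent correlation is not needed).
Darcy-Weisbach: ΔP = f(L/D)(ρV²/2) = 0.07966·(413/0.0127)·(802·0.127²/2) = 0.07966·3.252e+04·6.468 = 1.675e+04 Pa.
Q = V·A = 0.127·0.0001267 = 1.609e-05 m³/s.
Pumping power P = QΔP = 1.609e-05·1.675e+04 = 0.2695 W = 0.270 W.

P ≈ 0.270 W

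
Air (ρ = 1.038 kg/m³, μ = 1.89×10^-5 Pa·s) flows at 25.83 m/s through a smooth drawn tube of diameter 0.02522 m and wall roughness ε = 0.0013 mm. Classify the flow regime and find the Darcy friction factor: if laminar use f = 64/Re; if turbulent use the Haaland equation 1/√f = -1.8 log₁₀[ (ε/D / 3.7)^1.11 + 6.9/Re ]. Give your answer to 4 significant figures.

Re = ρVD/μ = 1.038·25.83·0.02522/1.89e-05 = 3.578e+04.
Re > 4000 → turbulent. ε/D = 1.3e-06/0.02522 = 5.15e-05; Haaland: 1/√f = -1.8 log₁₀[4.07e-06 + 0.000193] = 6.67, so f = 0.02248.

f ≈ 0.02248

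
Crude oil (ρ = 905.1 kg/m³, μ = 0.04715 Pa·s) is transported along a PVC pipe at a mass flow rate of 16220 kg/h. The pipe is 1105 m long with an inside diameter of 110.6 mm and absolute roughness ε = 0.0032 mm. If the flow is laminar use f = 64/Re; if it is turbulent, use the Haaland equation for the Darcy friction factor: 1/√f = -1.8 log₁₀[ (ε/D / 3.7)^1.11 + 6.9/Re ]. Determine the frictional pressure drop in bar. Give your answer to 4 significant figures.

ṁ = 16220 kg/h = 16220/3600 = 4.506 kg/s.
A = πD²/4 = π(0.1106)²/4 = 0.009607 m²; mean velocity V = ṁ/(ρA) = 4.506/(905.1 · 0.009607) = 0.5181 m/s.
Reynolds number Re = ρVD/μ = 905.1 · 0.5181 · 0.1106 / 0.0471 = 1100.
Re < 2300 → laminar flow, so f = 64/Re = 64/1100 = 0.05818 (the turbulent correlation is not needed).
Darcy-Weisbach: ΔP = f(L/D)(ρV²/2) = 0.05818·(1105/0.1106)·(905.1·0.5181²/2) = 0.05818·9991·121.5 = 7.062e+04 Pa.
ΔP = 7.062e+04 Pa = 0.7062 bar.

ΔP ≈ 0.7062 bar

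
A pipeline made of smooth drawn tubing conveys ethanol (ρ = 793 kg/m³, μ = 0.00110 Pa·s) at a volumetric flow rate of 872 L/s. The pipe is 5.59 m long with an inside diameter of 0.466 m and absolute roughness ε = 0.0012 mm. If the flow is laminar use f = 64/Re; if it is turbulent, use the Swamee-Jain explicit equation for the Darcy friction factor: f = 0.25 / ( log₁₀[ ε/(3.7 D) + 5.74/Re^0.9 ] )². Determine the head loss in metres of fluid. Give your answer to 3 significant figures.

Q = 872 L/s = 872/1000 = 0.872 m³/s.
Cross-sectional area A = πD²/4 = π(0.466)²/4 = 0.1706 m²; mean velocity V = Q/A = 0.872/0.1706 = 5.113 m/s.
Reynolds number Re = ρVD/μ = 793 · 5.113 · 0.466 / 0.0011 = 1.718e+06.
Re > 4000 → turbulent. Relative roughness ε/D = 1.2e-06/0.466 = 2.58e-06. Swamee-Jain: f = 0.25/(log₁₀[2.58e-06/3.7 + 5.74/1.718e+06^0.9])² = 0.25/(log₁₀[6.96e-07 + 1.4e-05])² = 0.25/(-4.832)² = 0.01071.
Darcy-Weisbach: ΔP = f(L/D)(ρV²/2) = 0.01071·(5.59/0.466)·(793·5.113²/2) = 0.01071·12·1.036e+04 = 1332 Pa.
Head loss h_f = ΔP/(ρg) = 1332/(793·9.81) = 0.171 m.

h_f ≈ 0.171 m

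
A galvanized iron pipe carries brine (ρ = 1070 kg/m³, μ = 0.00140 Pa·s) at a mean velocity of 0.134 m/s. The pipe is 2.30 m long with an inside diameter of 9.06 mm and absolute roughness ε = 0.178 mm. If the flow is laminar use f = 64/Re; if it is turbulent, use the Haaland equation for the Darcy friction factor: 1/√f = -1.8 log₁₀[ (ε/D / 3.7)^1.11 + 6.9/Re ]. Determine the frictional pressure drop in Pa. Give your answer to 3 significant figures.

ΔP ≈ 168 Pa

Reynolds number Re = ρVD/μ = 1070 · 0.134 · 0.00906 / 0.0014 = 927.9.
Re < 2300 → laminar flow, so f = 64/Re = 64/927.9 = 0.06897 (the turbulent correlation is not needed).
Darcy-Weisbach: ΔP = f(L/D)(ρV²/2) = 0.06897·(2.3/0.00906)·(1070·0.134²/2) = 0.06897·253.9·9.606 = 168.2 Pa.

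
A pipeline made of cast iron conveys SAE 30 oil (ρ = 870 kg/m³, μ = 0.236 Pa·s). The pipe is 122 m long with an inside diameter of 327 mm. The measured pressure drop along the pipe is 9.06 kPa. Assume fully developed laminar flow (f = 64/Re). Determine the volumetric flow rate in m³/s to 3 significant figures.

For laminar flow, f = 64/Re with Re = ρVD/μ, so Darcy-Weisbach reduces to ΔP = 32μLV/D². Solving for V: V = ΔP·D²/(32μL) = 9060·(0.327)²/(32·0.236·122) = 1.051 m/s.
Check: Re = ρVD/μ = 870·1.051·0.327/0.236 = 1268 < 2300, so the laminar assumption holds.
Q = V·A = 1.051·(π/4·0.327²) = 0.08831 m³/s = 0.0883 m³/s.

Q ≈ 0.0883 m³/s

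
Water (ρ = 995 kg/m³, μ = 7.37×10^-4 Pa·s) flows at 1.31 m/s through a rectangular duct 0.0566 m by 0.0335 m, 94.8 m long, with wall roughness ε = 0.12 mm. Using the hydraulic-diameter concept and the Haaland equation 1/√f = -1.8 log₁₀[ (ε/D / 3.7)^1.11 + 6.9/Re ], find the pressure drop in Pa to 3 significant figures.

ΔP ≈ 52800 Pa

Hydraulic diameter D_h = 4A/P = 4·(0.0566·0.0335)/(2·(0.0566+0.0335)) = 0.007584/0.1802 = 0.04209 m.
Re = ρVD_h/μ = 995·1.31·0.04209/0.000737 = 7.444e+04.
ε/D_h = 0.00012/0.04209 = 0.00285; Haaland gives 1/√f = -1.8 log₁₀[0.00035+9.27e-05] = 6.037, so f = 0.02744.
ΔP = f(L/D_h)(ρV²/2) = 0.02744·94.8/0.04209·853.8 = 5.277e+04 Pa.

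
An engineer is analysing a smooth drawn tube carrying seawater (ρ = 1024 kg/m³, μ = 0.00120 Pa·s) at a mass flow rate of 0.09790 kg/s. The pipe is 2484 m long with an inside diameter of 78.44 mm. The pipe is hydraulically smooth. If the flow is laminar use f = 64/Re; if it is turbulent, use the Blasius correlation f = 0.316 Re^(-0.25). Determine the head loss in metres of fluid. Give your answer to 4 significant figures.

A = πD²/4 = π(0.07844)²/4 = 0.004832 m²; mean velocity V = ṁ/(ρA) = 0.0979/(1024 · 0.004832) = 0.01978 m/s.
Reynolds number Re = ρVD/μ = 1024 · 0.01978 · 0.07844 / 0.0012 = 1324.
Re < 2300 → laminar flow, so f = 64/Re = 64/1324 = 0.04833 (the turbulent correlation is not needed).
Darcy-Weisbach: ΔP = f(L/D)(ρV²/2) = 0.04833·(2484/0.07844)·(1024·0.01978²/2) = 0.04833·3.167e+04·0.2004 = 306.7 Pa.
Head loss h_f = ΔP/(ρg) = 306.7/(1024·9.81) = 0.03053 m.

h_f ≈ 0.03053 m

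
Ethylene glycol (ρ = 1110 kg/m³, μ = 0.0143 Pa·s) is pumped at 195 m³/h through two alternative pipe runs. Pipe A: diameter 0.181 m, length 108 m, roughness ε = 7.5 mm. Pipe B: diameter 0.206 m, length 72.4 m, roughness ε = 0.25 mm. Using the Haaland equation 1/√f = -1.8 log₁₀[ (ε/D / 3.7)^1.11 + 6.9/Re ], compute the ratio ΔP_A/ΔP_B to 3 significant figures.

Pipe A: V = Q/A = 0.05417/0.02573 = 2.105 m/s; Re = 2.958e+04; ε/D = 0.0414; Haaland → f = 0.06672; ΔP_A = f(L/D)(ρV²/2) = 9.792e+04 Pa.
Pipe B: V = Q/A = 0.05417/0.03333 = 1.625 m/s; Re = 2.599e+04; ε/D = 0.00121; Haaland → f = 0.02675; ΔP_B = f(L/D)(ρV²/2) = 1.378e+04 Pa.
ΔP_A/ΔP_B = 9.792e+04/1.378e+04 = 7.10.

ΔP_A/ΔP_B ≈ 7.10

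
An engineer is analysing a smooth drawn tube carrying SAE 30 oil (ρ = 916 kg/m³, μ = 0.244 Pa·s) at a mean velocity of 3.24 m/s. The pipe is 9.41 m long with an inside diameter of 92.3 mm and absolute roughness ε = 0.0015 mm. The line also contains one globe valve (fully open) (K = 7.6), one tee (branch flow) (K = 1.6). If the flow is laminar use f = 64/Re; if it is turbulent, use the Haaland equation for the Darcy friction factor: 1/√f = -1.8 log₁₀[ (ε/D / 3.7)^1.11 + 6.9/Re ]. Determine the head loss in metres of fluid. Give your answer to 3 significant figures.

h_f ≈ 8.03 m

Reynolds number Re = ρVD/μ = 916 · 3.24 · 0.0923 / 0.244 = 1123.
Re < 2300 → laminar flow, so f = 64/Re = 64/1123 = 0.05701 (the turbulent correlation is not needed).
Total minor-loss coefficient ΣK = 1·7.6 + 1·1.6 = 9.2.
ΔP = [f·L/D + ΣK]·(ρV²/2) = [0.05701·9.41/0.0923 + 9.2]·(916·3.24²/2) = [5.812 + 9.2]·4808 = 7.218e+04 Pa.
Head loss h_f = ΔP/(ρg) = 7.218e+04/(916·9.81) = 8.03 m.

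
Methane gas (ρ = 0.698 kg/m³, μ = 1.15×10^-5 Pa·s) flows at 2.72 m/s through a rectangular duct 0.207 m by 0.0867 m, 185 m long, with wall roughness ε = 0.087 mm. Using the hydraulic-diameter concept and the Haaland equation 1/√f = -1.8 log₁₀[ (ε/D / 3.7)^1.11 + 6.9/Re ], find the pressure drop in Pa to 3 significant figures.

Hydraulic diameter D_h = 4A/P = 4·(0.207·0.0867)/(2·(0.207+0.0867)) = 0.07179/0.5874 = 0.1222 m.
Re = ρVD_h/μ = 0.698·2.72·0.1222/1.15e-05 = 2.018e+04.
ε/D_h = 8.7e-05/0.1222 = 0.000712; Haaland gives 1/√f = -1.8 log₁₀[7.51e-05+0.000342] = 6.084, so f = 0.02702.
ΔP = f(L/D_h)(ρV²/2) = 0.02702·185/0.1222·2.582 = 105.6 Pa.

ΔP ≈ 106 Pa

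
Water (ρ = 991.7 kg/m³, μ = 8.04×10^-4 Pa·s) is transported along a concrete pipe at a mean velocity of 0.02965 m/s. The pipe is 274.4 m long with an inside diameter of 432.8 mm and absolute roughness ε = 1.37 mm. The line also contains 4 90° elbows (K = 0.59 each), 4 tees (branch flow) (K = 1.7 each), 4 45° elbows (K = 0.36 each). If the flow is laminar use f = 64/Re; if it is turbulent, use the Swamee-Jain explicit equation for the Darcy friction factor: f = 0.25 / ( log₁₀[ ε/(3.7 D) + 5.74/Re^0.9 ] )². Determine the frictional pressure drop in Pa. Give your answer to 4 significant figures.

ΔP ≈ 13.81 Pa

Reynolds number Re = ρVD/μ = 991.7 · 0.02965 · 0.4328 / 0.000804 = 1.583e+04.
Re > 4000 → turbulent. Relative roughness ε/D = 0.00137/0.4328 = 0.00317. Swamee-Jain: f = 0.25/(log₁₀[0.00317/3.7 + 5.74/1.583e+04^0.9])² = 0.25/(log₁₀[0.000856 + 0.000954])² = 0.25/(-2.743)² = 0.03324.
Total minor-loss coefficient ΣK = 4·0.59 + 4·1.7 + 4·0.36 = 10.6.
ΔP = [f·L/D + ΣK]·(ρV²/2) = [0.03324·274.4/0.4328 + 10.6]·(991.7·0.02965²/2) = [21.07 + 10.6]·0.4359 = 13.81 Pa.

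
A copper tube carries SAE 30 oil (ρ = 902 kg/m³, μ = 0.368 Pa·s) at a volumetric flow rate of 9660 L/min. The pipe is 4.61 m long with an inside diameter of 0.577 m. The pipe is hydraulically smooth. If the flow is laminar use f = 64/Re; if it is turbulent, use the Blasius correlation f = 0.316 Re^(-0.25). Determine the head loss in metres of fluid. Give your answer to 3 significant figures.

h_f ≈ 0.0113 m

Q = 9660 L/min = 9660/60000 = 0.161 m³/s.
Cross-sectional area A = πD²/4 = π(0.577)²/4 = 0.2615 m²; mean velocity V = Q/A = 0.161/0.2615 = 0.6157 m/s.
Reynolds number Re = ρVD/μ = 902 · 0.6157 · 0.577 / 0.368 = 870.8.
Re < 2300 → laminar flow, so f = 64/Re = 64/870.8 = 0.0735 (the turbulent correlation is not needed).
Darcy-Weisbach: ΔP = f(L/D)(ρV²/2) = 0.0735·(4.61/0.577)·(902·0.6157²/2) = 0.0735·7.99·171 = 100.4 Pa.
Head loss h_f = ΔP/(ρg) = 100.4/(902·9.81) = 0.0113 m.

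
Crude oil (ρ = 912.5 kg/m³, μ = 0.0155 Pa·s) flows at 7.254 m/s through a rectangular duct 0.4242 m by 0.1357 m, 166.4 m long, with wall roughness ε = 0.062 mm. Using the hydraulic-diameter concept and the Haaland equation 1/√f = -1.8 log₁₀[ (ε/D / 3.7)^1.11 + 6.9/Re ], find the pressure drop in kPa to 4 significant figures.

ΔP ≈ 380.7 kPa

Hydraulic diameter D_h = 4A/P = 4·(0.4242·0.1357)/(2·(0.4242+0.1357)) = 0.2303/1.12 = 0.2056 m.
Re = ρVD_h/μ = 912.5·7.254·0.2056/0.0155 = 8.781e+04.
ε/D_h = 6.2e-05/0.2056 = 0.000302; Haaland gives 1/√f = -1.8 log₁₀[2.89e-05+7.86e-05] = 7.143, so f = 0.0196.
ΔP = f(L/D_h)(ρV²/2) = 0.0196·166.4/0.2056·2.401e+04 = 3.807e+05 Pa.
ΔP = 380.7 kPa.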